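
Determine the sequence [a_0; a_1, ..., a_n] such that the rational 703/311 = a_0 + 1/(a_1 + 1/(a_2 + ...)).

Run the Euclidean algorithm on 703 and 311; the successive quotients are the partial quotients a_0, a_1, ... (each step inverts the fractional part left over by the previous one):
  703 = 2*311 + 81, so a_0 = 2.
  311 = 3*81 + 68, so a_1 = 3.
  81 = 1*68 + 13, so a_2 = 1.
  68 = 5*13 + 3, so a_3 = 5.
  13 = 4*3 + 1, so a_4 = 4.
  3 = 3*1 + 0, so a_5 = 3.
The remainder reaches 0 after 6 divisions, so the expansion has 6 partial quotients, read off in order.

[2; 3, 1, 5, 4, 3]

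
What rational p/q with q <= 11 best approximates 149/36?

Expand x = 149/36 as a continued fraction with the Euclidean algorithm:
  149 = 4*36 + 5, so a_0 = 4.
  36 = 7*5 + 1, so a_1 = 7.
  5 = 5*1 + 0, so a_2 = 5.
so x = [4; 7, 5].
Convergents (p_i = a_i*p_{i-1} + p_{i-2}, q_i = a_i*q_{i-1} + q_{i-2} with p_{-2}=0, p_{-1}=1, q_{-2}=1, q_{-1}=0), until the denominator exceeds 11:
  i=0: a_0=4, p_0 = 4*1 + 0 = 4, q_0 = 4*0 + 1 = 1.
  i=1: a_1=7, p_1 = 7*4 + 1 = 29, q_1 = 7*1 + 0 = 7.
  i=2: a_2=5, p_2 = 5*29 + 4 = 149, q_2 = 5*7 + 1 = 36.
q_2 = 36 > 11, so the last convergent with denominator <= 11 is p_1/q_1 = 29/7.
The closest fraction with denominator <= 11 is either p_1/q_1 or the intermediate fraction (k*p_1 + p_0)/(k*q_1 + q_0) with the largest k >= 1 whose denominator stays <= 11; these approach x as k grows, and every other convergent or intermediate fraction in range is farther away.
Largest k: floor((11 - q_0)/q_1) = floor((11 - 1)/7) = 1.
That gives (1*29 + 4)/(1*7 + 1) = 33/8.
Compare the errors: |x - 29/7| = |149*7 - 29*36|/(36*7) = 1/252, and |x - 33/8| = |149*8 - 33*36|/(36*8) = 4/288.
Cross-multiplying, 1*288 = 288 < 1008 = 4*252, so 1/252 is smaller: the convergent 29/7 is closer to x than 33/8.

29/7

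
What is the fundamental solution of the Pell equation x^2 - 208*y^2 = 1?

First expand sqrt(208) as a continued fraction. With x_i = (sqrt(208) + m_i)/d_i and (m_0, d_0) = (0, 1): a_0 = floor(sqrt(208)) = 14, since 14^2 = 196 <= 208 < 225 = 15^2.
Iterate m_{i+1} = d_i*a_i - m_i, d_{i+1} = (208 - m_{i+1}^2)/d_i, a_{i+1} = floor((a_0 + m_{i+1})/d_{i+1}):
  m_1 = 1*14 - 0 = 14, d_1 = (208 - 14^2)/1 = 12/1 = 12, a_1 = floor((14 + 14)/12) = 2.
  m_2 = 12*2 - 14 = 10, d_2 = (208 - 10^2)/12 = 108/12 = 9, a_2 = floor((14 + 10)/9) = 2.
  m_3 = 9*2 - 10 = 8, d_3 = (208 - 8^2)/9 = 144/9 = 16, a_3 = floor((14 + 8)/16) = 1.
  m_4 = 16*1 - 8 = 8, d_4 = (208 - 8^2)/16 = 144/16 = 9, a_4 = floor((14 + 8)/9) = 2.
  m_5 = 9*2 - 8 = 10, d_5 = (208 - 10^2)/9 = 108/9 = 12, a_5 = floor((14 + 10)/12) = 2.
  m_6 = 12*2 - 10 = 14, d_6 = (208 - 14^2)/12 = 12/12 = 1, a_6 = floor((14 + 14)/1) = 28.
  m_7 = 1*28 - 14 = 14, d_7 = (208 - 14^2)/1 = 12/1 = 12: (m_7, d_7) = (m_1, d_1) = (14, 12), so from here the quotients repeat a_1, ..., a_6; the period length is 6.
So sqrt(208) = [14; (2, 2, 1, 2, 2, 28)] with period length k = 6.
k is even, so the fundamental solution of x^2 - 208y^2 = 1 is (p_{k-1}, q_{k-1}) = (p_5, q_5); compute convergents through index 5.
Convergents (p_i = a_i*p_{i-1} + p_{i-2}, q_i = a_i*q_{i-1} + q_{i-2} with p_{-2}=0, p_{-1}=1, q_{-2}=1, q_{-1}=0):
  i=0: a_0=14, p_0 = 14*1 + 0 = 14, q_0 = 14*0 + 1 = 1.
  i=1: a_1=2, p_1 = 2*14 + 1 = 29, q_1 = 2*1 + 0 = 2.
  i=2: a_2=2, p_2 = 2*29 + 14 = 72, q_2 = 2*2 + 1 = 5.
  i=3: a_3=1, p_3 = 1*72 + 29 = 101, q_3 = 1*5 + 2 = 7.
  i=4: a_4=2, p_4 = 2*101 + 72 = 274, q_4 = 2*7 + 5 = 19.
  i=5: a_5=2, p_5 = 2*274 + 101 = 649, q_5 = 2*19 + 7 = 45.
Check: 649^2 - 208*45^2 = 421201 - 421200 = 1, so (x, y) = (649, 45) solves the equation, and by the theorem it is the least positive solution.

(x, y) = (649, 45)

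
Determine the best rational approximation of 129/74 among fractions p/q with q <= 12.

7/4

Expand x = 129/74 as a continued fraction with the Euclidean algorithm:
  129 = 1*74 + 55, so a_0 = 1.
  74 = 1*55 + 19, so a_1 = 1.
  55 = 2*19 + 17, so a_2 = 2.
  19 = 1*17 + 2, so a_3 = 1.
  17 = 8*2 + 1, so a_4 = 8.
  2 = 2*1 + 0, so a_5 = 2.
so x = [1; 1, 2, 1, 8, 2].
Convergents (p_i = a_i*p_{i-1} + p_{i-2}, q_i = a_i*q_{i-1} + q_{i-2} with p_{-2}=0, p_{-1}=1, q_{-2}=1, q_{-1}=0), until the denominator exceeds 12:
  i=0: a_0=1, p_0 = 1*1 + 0 = 1, q_0 = 1*0 + 1 = 1.
  i=1: a_1=1, p_1 = 1*1 + 1 = 2, q_1 = 1*1 + 0 = 1.
  i=2: a_2=2, p_2 = 2*2 + 1 = 5, q_2 = 2*1 + 1 = 3.
  i=3: a_3=1, p_3 = 1*5 + 2 = 7, q_3 = 1*3 + 1 = 4.
  i=4: a_4=8, p_4 = 8*7 + 5 = 61, q_4 = 8*4 + 3 = 35.
q_4 = 35 > 12, so the last convergent with denominator <= 12 is p_3/q_3 = 7/4.
The closest fraction with denominator <= 12 is either p_3/q_3 or the intermediate fraction (k*p_3 + p_2)/(k*q_3 + q_2) with the largest k >= 1 whose denominator stays <= 12; these approach x as k grows, and every other convergent or intermediate fraction in range is farther away.
Largest k: floor((12 - q_2)/q_3) = floor((12 - 3)/4) = 2.
That gives (2*7 + 5)/(2*4 + 3) = 19/11.
Compare the errors: |x - 7/4| = |129*4 - 7*74|/(74*4) = 2/296, and |x - 19/11| = |129*11 - 19*74|/(74*11) = 13/814.
Cross-multiplying, 2*814 = 1628 < 3848 = 13*296, so 2/296 is smaller: the convergent 7/4 is closer to x than 19/11.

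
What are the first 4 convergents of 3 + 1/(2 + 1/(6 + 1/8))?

3/1, 7/2, 45/13, 367/106

Using the convergent recurrence p_i = a_i*p_{i-1} + p_{i-2}, q_i = a_i*q_{i-1} + q_{i-2} with p_{-2}=0, p_{-1}=1, q_{-2}=1, q_{-1}=0:
  i=0: a_0=3, p_0 = 3*1 + 0 = 3, q_0 = 3*0 + 1 = 1.
  i=1: a_1=2, p_1 = 2*3 + 1 = 7, q_1 = 2*1 + 0 = 2.
  i=2: a_2=6, p_2 = 6*7 + 3 = 45, q_2 = 6*2 + 1 = 13.
  i=3: a_3=8, p_3 = 8*45 + 7 = 367, q_3 = 8*13 + 2 = 106.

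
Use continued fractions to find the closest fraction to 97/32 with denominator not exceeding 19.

Expand x = 97/32 as a continued fraction with the Euclidean algorithm:
  97 = 3*32 + 1, so a_0 = 3.
  32 = 32*1 + 0, so a_1 = 32.
so x = [3; 32].
Convergents (p_i = a_i*p_{i-1} + p_{i-2}, q_i = a_i*q_{i-1} + q_{i-2} with p_{-2}=0, p_{-1}=1, q_{-2}=1, q_{-1}=0), until the denominator exceeds 19:
  i=0: a_0=3, p_0 = 3*1 + 0 = 3, q_0 = 3*0 + 1 = 1.
  i=1: a_1=32, p_1 = 32*3 + 1 = 97, q_1 = 32*1 + 0 = 32.
q_1 = 32 > 19, so the last convergent with denominator <= 19 is p_0/q_0 = 3/1.
The closest fraction with denominator <= 19 is either p_0/q_0 or the intermediate fraction (k*p_0 + p_{-1})/(k*q_0 + q_{-1}) with the largest k >= 1 whose denominator stays <= 19; these approach x as k grows, and every other convergent or intermediate fraction in range is farther away.
Largest k: floor((19 - q_{-1})/q_0) = floor((19 - 0)/1) = 19 (using the seeds p_{-1} = 1, q_{-1} = 0).
That gives (19*3 + 1)/(19*1 + 0) = 58/19.
Compare the errors: |x - 3/1| = |97*1 - 3*32|/(32*1) = 1/32, and |x - 58/19| = |97*19 - 58*32|/(32*19) = 13/608.
Cross-multiplying, 13*32 = 416 < 608 = 1*608, so 13/608 is smaller: the intermediate fraction 58/19 is closer to x than 3/1.

58/19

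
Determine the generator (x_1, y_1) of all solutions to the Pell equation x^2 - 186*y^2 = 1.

First expand sqrt(186) as a continued fraction. With x_i = (sqrt(186) + m_i)/d_i and (m_0, d_0) = (0, 1): a_0 = floor(sqrt(186)) = 13, since 13^2 = 169 <= 186 < 196 = 14^2.
Iterate m_{i+1} = d_i*a_i - m_i, d_{i+1} = (186 - m_{i+1}^2)/d_i, a_{i+1} = floor((a_0 + m_{i+1})/d_{i+1}):
  m_1 = 1*13 - 0 = 13, d_1 = (186 - 13^2)/1 = 17/1 = 17, a_1 = floor((13 + 13)/17) = 1.
  m_2 = 17*1 - 13 = 4, d_2 = (186 - 4^2)/17 = 170/17 = 10, a_2 = floor((13 + 4)/10) = 1.
  m_3 = 10*1 - 4 = 6, d_3 = (186 - 6^2)/10 = 150/10 = 15, a_3 = floor((13 + 6)/15) = 1.
  m_4 = 15*1 - 6 = 9, d_4 = (186 - 9^2)/15 = 105/15 = 7, a_4 = floor((13 + 9)/7) = 3.
  m_5 = 7*3 - 9 = 12, d_5 = (186 - 12^2)/7 = 42/7 = 6, a_5 = floor((13 + 12)/6) = 4.
  m_6 = 6*4 - 12 = 12, d_6 = (186 - 12^2)/6 = 42/6 = 7, a_6 = floor((13 + 12)/7) = 3.
  m_7 = 7*3 - 12 = 9, d_7 = (186 - 9^2)/7 = 105/7 = 15, a_7 = floor((13 + 9)/15) = 1.
  m_8 = 15*1 - 9 = 6, d_8 = (186 - 6^2)/15 = 150/15 = 10, a_8 = floor((13 + 6)/10) = 1.
  m_9 = 10*1 - 6 = 4, d_9 = (186 - 4^2)/10 = 170/10 = 17, a_9 = floor((13 + 4)/17) = 1.
  m_10 = 17*1 - 4 = 13, d_10 = (186 - 13^2)/17 = 17/17 = 1, a_10 = floor((13 + 13)/1) = 26.
  m_11 = 1*26 - 13 = 13, d_11 = (186 - 13^2)/1 = 17/1 = 17: (m_11, d_11) = (m_1, d_1) = (13, 17), so from here the quotients repeat a_1, ..., a_10; the period length is 10.
So sqrt(186) = [13; (1, 1, 1, 3, 4, 3, 1, 1, 1, 26)] with period length k = 10.
k is even, so the fundamental solution of x^2 - 186y^2 = 1 is (p_{k-1}, q_{k-1}) = (p_9, q_9); compute convergents through index 9.
Convergents (p_i = a_i*p_{i-1} + p_{i-2}, q_i = a_i*q_{i-1} + q_{i-2} with p_{-2}=0, p_{-1}=1, q_{-2}=1, q_{-1}=0):
  i=0: a_0=13, p_0 = 13*1 + 0 = 13, q_0 = 13*0 + 1 = 1.
  i=1: a_1=1, p_1 = 1*13 + 1 = 14, q_1 = 1*1 + 0 = 1.
  i=2: a_2=1, p_2 = 1*14 + 13 = 27, q_2 = 1*1 + 1 = 2.
  i=3: a_3=1, p_3 = 1*27 + 14 = 41, q_3 = 1*2 + 1 = 3.
  i=4: a_4=3, p_4 = 3*41 + 27 = 150, q_4 = 3*3 + 2 = 11.
  i=5: a_5=4, p_5 = 4*150 + 41 = 641, q_5 = 4*11 + 3 = 47.
  i=6: a_6=3, p_6 = 3*641 + 150 = 2073, q_6 = 3*47 + 11 = 152.
  i=7: a_7=1, p_7 = 1*2073 + 641 = 2714, q_7 = 1*152 + 47 = 199.
  i=8: a_8=1, p_8 = 1*2714 + 2073 = 4787, q_8 = 1*199 + 152 = 351.
  i=9: a_9=1, p_9 = 1*4787 + 2714 = 7501, q_9 = 1*351 + 199 = 550.
Check: 7501^2 - 186*550^2 = 56265001 - 56265000 = 1, so (x, y) = (7501, 550) solves the equation, and by the theorem it is the least positive solution.

(x, y) = (7501, 550)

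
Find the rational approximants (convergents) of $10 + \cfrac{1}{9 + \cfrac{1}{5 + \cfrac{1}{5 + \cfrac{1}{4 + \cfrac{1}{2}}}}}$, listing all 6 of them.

Using the convergent recurrence p_i = a_i*p_{i-1} + p_{i-2}, q_i = a_i*q_{i-1} + q_{i-2} with p_{-2}=0, p_{-1}=1, q_{-2}=1, q_{-1}=0:
  i=0: a_0=10, p_0 = 10*1 + 0 = 10, q_0 = 10*0 + 1 = 1.
  i=1: a_1=9, p_1 = 9*10 + 1 = 91, q_1 = 9*1 + 0 = 9.
  i=2: a_2=5, p_2 = 5*91 + 10 = 465, q_2 = 5*9 + 1 = 46.
  i=3: a_3=5, p_3 = 5*465 + 91 = 2416, q_3 = 5*46 + 9 = 239.
  i=4: a_4=4, p_4 = 4*2416 + 465 = 10129, q_4 = 4*239 + 46 = 1002.
  i=5: a_5=2, p_5 = 2*10129 + 2416 = 22674, q_5 = 2*1002 + 239 = 2243.

10/1, 91/9, 465/46, 2416/239, 10129/1002, 22674/2243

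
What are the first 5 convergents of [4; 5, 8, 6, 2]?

4/1, 21/5, 172/41, 1053/251, 2278/543

Using the convergent recurrence p_i = a_i*p_{i-1} + p_{i-2}, q_i = a_i*q_{i-1} + q_{i-2} with p_{-2}=0, p_{-1}=1, q_{-2}=1, q_{-1}=0:
  i=0: a_0=4, p_0 = 4*1 + 0 = 4, q_0 = 4*0 + 1 = 1.
  i=1: a_1=5, p_1 = 5*4 + 1 = 21, q_1 = 5*1 + 0 = 5.
  i=2: a_2=8, p_2 = 8*21 + 4 = 172, q_2 = 8*5 + 1 = 41.
  i=3: a_3=6, p_3 = 6*172 + 21 = 1053, q_3 = 6*41 + 5 = 251.
  i=4: a_4=2, p_4 = 2*1053 + 172 = 2278, q_4 = 2*251 + 41 = 543.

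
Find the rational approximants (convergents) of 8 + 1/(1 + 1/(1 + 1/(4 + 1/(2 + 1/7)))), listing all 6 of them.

8/1, 9/1, 17/2, 77/9, 171/20, 1274/149

Using the convergent recurrence p_i = a_i*p_{i-1} + p_{i-2}, q_i = a_i*q_{i-1} + q_{i-2} with p_{-2}=0, p_{-1}=1, q_{-2}=1, q_{-1}=0:
  i=0: a_0=8, p_0 = 8*1 + 0 = 8, q_0 = 8*0 + 1 = 1.
  i=1: a_1=1, p_1 = 1*8 + 1 = 9, q_1 = 1*1 + 0 = 1.
  i=2: a_2=1, p_2 = 1*9 + 8 = 17, q_2 = 1*1 + 1 = 2.
  i=3: a_3=4, p_3 = 4*17 + 9 = 77, q_3 = 4*2 + 1 = 9.
  i=4: a_4=2, p_4 = 2*77 + 17 = 171, q_4 = 2*9 + 2 = 20.
  i=5: a_5=7, p_5 = 7*171 + 77 = 1274, q_5 = 7*20 + 9 = 149.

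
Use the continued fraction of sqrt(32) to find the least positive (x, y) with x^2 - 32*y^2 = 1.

(x, y) = (17, 3)

First expand sqrt(32) as a continued fraction. With x_i = (sqrt(32) + m_i)/d_i and (m_0, d_0) = (0, 1): a_0 = floor(sqrt(32)) = 5, since 5^2 = 25 <= 32 < 36 = 6^2.
Iterate m_{i+1} = d_i*a_i - m_i, d_{i+1} = (32 - m_{i+1}^2)/d_i, a_{i+1} = floor((a_0 + m_{i+1})/d_{i+1}):
  m_1 = 1*5 - 0 = 5, d_1 = (32 - 5^2)/1 = 7/1 = 7, a_1 = floor((5 + 5)/7) = 1.
  m_2 = 7*1 - 5 = 2, d_2 = (32 - 2^2)/7 = 28/7 = 4, a_2 = floor((5 + 2)/4) = 1.
  m_3 = 4*1 - 2 = 2, d_3 = (32 - 2^2)/4 = 28/4 = 7, a_3 = floor((5 + 2)/7) = 1.
  m_4 = 7*1 - 2 = 5, d_4 = (32 - 5^2)/7 = 7/7 = 1, a_4 = floor((5 + 5)/1) = 10.
  m_5 = 1*10 - 5 = 5, d_5 = (32 - 5^2)/1 = 7/1 = 7: (m_5, d_5) = (m_1, d_1) = (5, 7), so from here the quotients repeat a_1, ..., a_4; the period length is 4.
So sqrt(32) = [5; (1, 1, 1, 10)] with period length k = 4.
k is even, so the fundamental solution of x^2 - 32y^2 = 1 is (p_{k-1}, q_{k-1}) = (p_3, q_3); compute convergents through index 3.
Convergents (p_i = a_i*p_{i-1} + p_{i-2}, q_i = a_i*q_{i-1} + q_{i-2} with p_{-2}=0, p_{-1}=1, q_{-2}=1, q_{-1}=0):
  i=0: a_0=5, p_0 = 5*1 + 0 = 5, q_0 = 5*0 + 1 = 1.
  i=1: a_1=1, p_1 = 1*5 + 1 = 6, q_1 = 1*1 + 0 = 1.
  i=2: a_2=1, p_2 = 1*6 + 5 = 11, q_2 = 1*1 + 1 = 2.
  i=3: a_3=1, p_3 = 1*11 + 6 = 17, q_3 = 1*2 + 1 = 3.
Check: 17^2 - 32*3^2 = 289 - 288 = 1, so (x, y) = (17, 3) solves the equation, and by the theorem it is the least positive solution.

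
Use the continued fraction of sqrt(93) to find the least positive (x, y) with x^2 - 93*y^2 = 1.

(x, y) = (12151, 1260)

First expand sqrt(93) as a continued fraction. With x_i = (sqrt(93) + m_i)/d_i and (m_0, d_0) = (0, 1): a_0 = floor(sqrt(93)) = 9, since 9^2 = 81 <= 93 < 100 = 10^2.
Iterate m_{i+1} = d_i*a_i - m_i, d_{i+1} = (93 - m_{i+1}^2)/d_i, a_{i+1} = floor((a_0 + m_{i+1})/d_{i+1}):
  m_1 = 1*9 - 0 = 9, d_1 = (93 - 9^2)/1 = 12/1 = 12, a_1 = floor((9 + 9)/12) = 1.
  m_2 = 12*1 - 9 = 3, d_2 = (93 - 3^2)/12 = 84/12 = 7, a_2 = floor((9 + 3)/7) = 1.
  m_3 = 7*1 - 3 = 4, d_3 = (93 - 4^2)/7 = 77/7 = 11, a_3 = floor((9 + 4)/11) = 1.
  m_4 = 11*1 - 4 = 7, d_4 = (93 - 7^2)/11 = 44/11 = 4, a_4 = floor((9 + 7)/4) = 4.
  m_5 = 4*4 - 7 = 9, d_5 = (93 - 9^2)/4 = 12/4 = 3, a_5 = floor((9 + 9)/3) = 6.
  m_6 = 3*6 - 9 = 9, d_6 = (93 - 9^2)/3 = 12/3 = 4, a_6 = floor((9 + 9)/4) = 4.
  m_7 = 4*4 - 9 = 7, d_7 = (93 - 7^2)/4 = 44/4 = 11, a_7 = floor((9 + 7)/11) = 1.
  m_8 = 11*1 - 7 = 4, d_8 = (93 - 4^2)/11 = 77/11 = 7, a_8 = floor((9 + 4)/7) = 1.
  m_9 = 7*1 - 4 = 3, d_9 = (93 - 3^2)/7 = 84/7 = 12, a_9 = floor((9 + 3)/12) = 1.
  m_10 = 12*1 - 3 = 9, d_10 = (93 - 9^2)/12 = 12/12 = 1, a_10 = floor((9 + 9)/1) = 18.
  m_11 = 1*18 - 9 = 9, d_11 = (93 - 9^2)/1 = 12/1 = 12: (m_11, d_11) = (m_1, d_1) = (9, 12), so from here the quotients repeat a_1, ..., a_10; the period length is 10.
So sqrt(93) = [9; (1, 1, 1, 4, 6, 4, 1, 1, 1, 18)] with period length k = 10.
k is even, so the fundamental solution of x^2 - 93y^2 = 1 is (p_{k-1}, q_{k-1}) = (p_9, q_9); compute convergents through index 9.
Convergents (p_i = a_i*p_{i-1} + p_{i-2}, q_i = a_i*q_{i-1} + q_{i-2} with p_{-2}=0, p_{-1}=1, q_{-2}=1, q_{-1}=0):
  i=0: a_0=9, p_0 = 9*1 + 0 = 9, q_0 = 9*0 + 1 = 1.
  i=1: a_1=1, p_1 = 1*9 + 1 = 10, q_1 = 1*1 + 0 = 1.
  i=2: a_2=1, p_2 = 1*10 + 9 = 19, q_2 = 1*1 + 1 = 2.
  i=3: a_3=1, p_3 = 1*19 + 10 = 29, q_3 = 1*2 + 1 = 3.
  i=4: a_4=4, p_4 = 4*29 + 19 = 135, q_4 = 4*3 + 2 = 14.
  i=5: a_5=6, p_5 = 6*135 + 29 = 839, q_5 = 6*14 + 3 = 87.
  i=6: a_6=4, p_6 = 4*839 + 135 = 3491, q_6 = 4*87 + 14 = 362.
  i=7: a_7=1, p_7 = 1*3491 + 839 = 4330, q_7 = 1*362 + 87 = 449.
  i=8: a_8=1, p_8 = 1*4330 + 3491 = 7821, q_8 = 1*449 + 362 = 811.
  i=9: a_9=1, p_9 = 1*7821 + 4330 = 12151, q_9 = 1*811 + 449 = 1260.
Check: 12151^2 - 93*1260^2 = 147646801 - 147646800 = 1, so (x, y) = (12151, 1260) solves the equation, and by the theorem it is the least positive solution.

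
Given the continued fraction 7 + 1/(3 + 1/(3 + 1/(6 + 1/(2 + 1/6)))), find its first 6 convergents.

Using the convergent recurrence p_i = a_i*p_{i-1} + p_{i-2}, q_i = a_i*q_{i-1} + q_{i-2} with p_{-2}=0, p_{-1}=1, q_{-2}=1, q_{-1}=0:
  i=0: a_0=7, p_0 = 7*1 + 0 = 7, q_0 = 7*0 + 1 = 1.
  i=1: a_1=3, p_1 = 3*7 + 1 = 22, q_1 = 3*1 + 0 = 3.
  i=2: a_2=3, p_2 = 3*22 + 7 = 73, q_2 = 3*3 + 1 = 10.
  i=3: a_3=6, p_3 = 6*73 + 22 = 460, q_3 = 6*10 + 3 = 63.
  i=4: a_4=2, p_4 = 2*460 + 73 = 993, q_4 = 2*63 + 10 = 136.
  i=5: a_5=6, p_5 = 6*993 + 460 = 6418, q_5 = 6*136 + 63 = 879.

7/1, 22/3, 73/10, 460/63, 993/136, 6418/879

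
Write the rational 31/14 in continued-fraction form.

Run the Euclidean algorithm on 31 and 14; the successive quotients are the partial quotients a_0, a_1, ... (each step inverts the fractional part left over by the previous one):
  31 = 2*14 + 3, so a_0 = 2.
  14 = 4*3 + 2, so a_1 = 4.
  3 = 1*2 + 1, so a_2 = 1.
  2 = 2*1 + 0, so a_3 = 2.
The remainder reaches 0 after 4 divisions, so the expansion has 4 partial quotients, read off in order.

[2; 4, 1, 2]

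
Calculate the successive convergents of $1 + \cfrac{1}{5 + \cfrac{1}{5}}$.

1/1, 6/5, 31/26

Using the convergent recurrence p_i = a_i*p_{i-1} + p_{i-2}, q_i = a_i*q_{i-1} + q_{i-2} with p_{-2}=0, p_{-1}=1, q_{-2}=1, q_{-1}=0:
  i=0: a_0=1, p_0 = 1*1 + 0 = 1, q_0 = 1*0 + 1 = 1.
  i=1: a_1=5, p_1 = 5*1 + 1 = 6, q_1 = 5*1 + 0 = 5.
  i=2: a_2=5, p_2 = 5*6 + 1 = 31, q_2 = 5*5 + 1 = 26.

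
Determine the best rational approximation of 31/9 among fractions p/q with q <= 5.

Expand x = 31/9 as a continued fraction with the Euclidean algorithm:
  31 = 3*9 + 4, so a_0 = 3.
  9 = 2*4 + 1, so a_1 = 2.
  4 = 4*1 + 0, so a_2 = 4.
so x = [3; 2, 4].
Convergents (p_i = a_i*p_{i-1} + p_{i-2}, q_i = a_i*q_{i-1} + q_{i-2} with p_{-2}=0, p_{-1}=1, q_{-2}=1, q_{-1}=0), until the denominator exceeds 5:
  i=0: a_0=3, p_0 = 3*1 + 0 = 3, q_0 = 3*0 + 1 = 1.
  i=1: a_1=2, p_1 = 2*3 + 1 = 7, q_1 = 2*1 + 0 = 2.
  i=2: a_2=4, p_2 = 4*7 + 3 = 31, q_2 = 4*2 + 1 = 9.
q_2 = 9 > 5, so the last convergent with denominator <= 5 is p_1/q_1 = 7/2.
The closest fraction with denominator <= 5 is either p_1/q_1 or the intermediate fraction (k*p_1 + p_0)/(k*q_1 + q_0) with the largest k >= 1 whose denominator stays <= 5; these approach x as k grows, and every other convergent or intermediate fraction in range is farther away.
Largest k: floor((5 - q_0)/q_1) = floor((5 - 1)/2) = 2.
That gives (2*7 + 3)/(2*2 + 1) = 17/5.
Compare the errors: |x - 7/2| = |31*2 - 7*9|/(9*2) = 1/18, and |x - 17/5| = |31*5 - 17*9|/(9*5) = 2/45.
Cross-multiplying, 2*18 = 36 < 45 = 1*45, so 2/45 is smaller: the intermediate fraction 17/5 is closer to x than 7/2.

17/5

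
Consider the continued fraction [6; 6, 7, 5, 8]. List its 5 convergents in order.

6/1, 37/6, 265/43, 1362/221, 11161/1811

Using the convergent recurrence p_i = a_i*p_{i-1} + p_{i-2}, q_i = a_i*q_{i-1} + q_{i-2} with p_{-2}=0, p_{-1}=1, q_{-2}=1, q_{-1}=0:
  i=0: a_0=6, p_0 = 6*1 + 0 = 6, q_0 = 6*0 + 1 = 1.
  i=1: a_1=6, p_1 = 6*6 + 1 = 37, q_1 = 6*1 + 0 = 6.
  i=2: a_2=7, p_2 = 7*37 + 6 = 265, q_2 = 7*6 + 1 = 43.
  i=3: a_3=5, p_3 = 5*265 + 37 = 1362, q_3 = 5*43 + 6 = 221.
  i=4: a_4=8, p_4 = 8*1362 + 265 = 11161, q_4 = 8*221 + 43 = 1811.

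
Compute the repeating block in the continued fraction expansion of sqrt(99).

[9; (1, 18)]

Write x_i = (sqrt(99) + m_i)/d_i with (m_0, d_0) = (0, 1). a_0 = floor(sqrt(99)) = 9, since 9^2 = 81 <= 99 < 100 = 10^2.
Iterate m_{i+1} = d_i*a_i - m_i, d_{i+1} = (99 - m_{i+1}^2)/d_i, a_{i+1} = floor((a_0 + m_{i+1})/d_{i+1}):
  m_1 = 1*9 - 0 = 9, d_1 = (99 - 9^2)/1 = 18/1 = 18, a_1 = floor((9 + 9)/18) = 1.
  m_2 = 18*1 - 9 = 9, d_2 = (99 - 9^2)/18 = 18/18 = 1, a_2 = floor((9 + 9)/1) = 18.
  m_3 = 1*18 - 9 = 9, d_3 = (99 - 9^2)/1 = 18/1 = 18: (m_3, d_3) = (m_1, d_1) = (9, 18), so from here the quotients repeat a_1, a_2; the period length is 2.
Hence the expansion of sqrt(99) is a_0 = 9 followed by the repeating block 1, 18 (period 2).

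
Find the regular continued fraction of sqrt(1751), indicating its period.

Write x_i = (sqrt(1751) + m_i)/d_i with (m_0, d_0) = (0, 1). a_0 = floor(sqrt(1751)) = 41, since 41^2 = 1681 <= 1751 < 1764 = 42^2.
Iterate m_{i+1} = d_i*a_i - m_i, d_{i+1} = (1751 - m_{i+1}^2)/d_i, a_{i+1} = floor((a_0 + m_{i+1})/d_{i+1}):
  m_1 = 1*41 - 0 = 41, d_1 = (1751 - 41^2)/1 = 70/1 = 70, a_1 = floor((41 + 41)/70) = 1.
  m_2 = 70*1 - 41 = 29, d_2 = (1751 - 29^2)/70 = 910/70 = 13, a_2 = floor((41 + 29)/13) = 5.
  m_3 = 13*5 - 29 = 36, d_3 = (1751 - 36^2)/13 = 455/13 = 35, a_3 = floor((41 + 36)/35) = 2.
  m_4 = 35*2 - 36 = 34, d_4 = (1751 - 34^2)/35 = 595/35 = 17, a_4 = floor((41 + 34)/17) = 4.
  m_5 = 17*4 - 34 = 34, d_5 = (1751 - 34^2)/17 = 595/17 = 35, a_5 = floor((41 + 34)/35) = 2.
  m_6 = 35*2 - 34 = 36, d_6 = (1751 - 36^2)/35 = 455/35 = 13, a_6 = floor((41 + 36)/13) = 5.
  m_7 = 13*5 - 36 = 29, d_7 = (1751 - 29^2)/13 = 910/13 = 70, a_7 = floor((41 + 29)/70) = 1.
  m_8 = 70*1 - 29 = 41, d_8 = (1751 - 41^2)/70 = 70/70 = 1, a_8 = floor((41 + 41)/1) = 82.
  m_9 = 1*82 - 41 = 41, d_9 = (1751 - 41^2)/1 = 70/1 = 70: (m_9, d_9) = (m_1, d_1) = (41, 70), so from here the quotients repeat a_1, ..., a_8; the period length is 8.
Hence the expansion of sqrt(1751) is a_0 = 41 followed by the repeating block 1, 5, 2, 4, 2, 5, 1, 82 (period 8).

[41; (1, 5, 2, 4, 2, 5, 1, 82)]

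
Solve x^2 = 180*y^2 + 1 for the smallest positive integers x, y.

(x, y) = (161, 12)

First expand sqrt(180) as a continued fraction. With x_i = (sqrt(180) + m_i)/d_i and (m_0, d_0) = (0, 1): a_0 = floor(sqrt(180)) = 13, since 13^2 = 169 <= 180 < 196 = 14^2.
Iterate m_{i+1} = d_i*a_i - m_i, d_{i+1} = (180 - m_{i+1}^2)/d_i, a_{i+1} = floor((a_0 + m_{i+1})/d_{i+1}):
  m_1 = 1*13 - 0 = 13, d_1 = (180 - 13^2)/1 = 11/1 = 11, a_1 = floor((13 + 13)/11) = 2.
  m_2 = 11*2 - 13 = 9, d_2 = (180 - 9^2)/11 = 99/11 = 9, a_2 = floor((13 + 9)/9) = 2.
  m_3 = 9*2 - 9 = 9, d_3 = (180 - 9^2)/9 = 99/9 = 11, a_3 = floor((13 + 9)/11) = 2.
  m_4 = 11*2 - 9 = 13, d_4 = (180 - 13^2)/11 = 11/11 = 1, a_4 = floor((13 + 13)/1) = 26.
  m_5 = 1*26 - 13 = 13, d_5 = (180 - 13^2)/1 = 11/1 = 11: (m_5, d_5) = (m_1, d_1) = (13, 11), so from here the quotients repeat a_1, ..., a_4; the period length is 4.
So sqrt(180) = [13; (2, 2, 2, 26)] with period length k = 4.
k is even, so the fundamental solution of x^2 - 180y^2 = 1 is (p_{k-1}, q_{k-1}) = (p_3, q_3); compute convergents through index 3.
Convergents (p_i = a_i*p_{i-1} + p_{i-2}, q_i = a_i*q_{i-1} + q_{i-2} with p_{-2}=0, p_{-1}=1, q_{-2}=1, q_{-1}=0):
  i=0: a_0=13, p_0 = 13*1 + 0 = 13, q_0 = 13*0 + 1 = 1.
  i=1: a_1=2, p_1 = 2*13 + 1 = 27, q_1 = 2*1 + 0 = 2.
  i=2: a_2=2, p_2 = 2*27 + 13 = 67, q_2 = 2*2 + 1 = 5.
  i=3: a_3=2, p_3 = 2*67 + 27 = 161, q_3 = 2*5 + 2 = 12.
Check: 161^2 - 180*12^2 = 25921 - 25920 = 1, so (x, y) = (161, 12) solves the equation, and by the theorem it is the least positive solution.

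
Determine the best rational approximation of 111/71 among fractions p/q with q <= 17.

Expand x = 111/71 as a continued fraction with the Euclidean algorithm:
  111 = 1*71 + 40, so a_0 = 1.
  71 = 1*40 + 31, so a_1 = 1.
  40 = 1*31 + 9, so a_2 = 1.
  31 = 3*9 + 4, so a_3 = 3.
  9 = 2*4 + 1, so a_4 = 2.
  4 = 4*1 + 0, so a_5 = 4.
so x = [1; 1, 1, 3, 2, 4].
Convergents (p_i = a_i*p_{i-1} + p_{i-2}, q_i = a_i*q_{i-1} + q_{i-2} with p_{-2}=0, p_{-1}=1, q_{-2}=1, q_{-1}=0), until the denominator exceeds 17:
  i=0: a_0=1, p_0 = 1*1 + 0 = 1, q_0 = 1*0 + 1 = 1.
  i=1: a_1=1, p_1 = 1*1 + 1 = 2, q_1 = 1*1 + 0 = 1.
  i=2: a_2=1, p_2 = 1*2 + 1 = 3, q_2 = 1*1 + 1 = 2.
  i=3: a_3=3, p_3 = 3*3 + 2 = 11, q_3 = 3*2 + 1 = 7.
  i=4: a_4=2, p_4 = 2*11 + 3 = 25, q_4 = 2*7 + 2 = 16.
  i=5: a_5=4, p_5 = 4*25 + 11 = 111, q_5 = 4*16 + 7 = 71.
q_5 = 71 > 17, so the last convergent with denominator <= 17 is p_4/q_4 = 25/16.
The closest fraction with denominator <= 17 is either p_4/q_4 or the intermediate fraction (k*p_4 + p_3)/(k*q_4 + q_3) with the largest k >= 1 whose denominator stays <= 17; these approach x as k grows, and every other convergent or intermediate fraction in range is farther away.
Largest k: floor((17 - q_3)/q_4) = floor((17 - 7)/16) = 0.
Since k = 0, no intermediate fraction beyond p_4/q_4 has denominator <= 17, so the convergent 25/16 is the closest (its error is |111*16 - 25*71|/(71*16) = 1/1136).

25/16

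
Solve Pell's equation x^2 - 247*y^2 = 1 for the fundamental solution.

First expand sqrt(247) as a continued fraction. With x_i = (sqrt(247) + m_i)/d_i and (m_0, d_0) = (0, 1): a_0 = floor(sqrt(247)) = 15, since 15^2 = 225 <= 247 < 256 = 16^2.
Iterate m_{i+1} = d_i*a_i - m_i, d_{i+1} = (247 - m_{i+1}^2)/d_i, a_{i+1} = floor((a_0 + m_{i+1})/d_{i+1}):
  m_1 = 1*15 - 0 = 15, d_1 = (247 - 15^2)/1 = 22/1 = 22, a_1 = floor((15 + 15)/22) = 1.
  m_2 = 22*1 - 15 = 7, d_2 = (247 - 7^2)/22 = 198/22 = 9, a_2 = floor((15 + 7)/9) = 2.
  m_3 = 9*2 - 7 = 11, d_3 = (247 - 11^2)/9 = 126/9 = 14, a_3 = floor((15 + 11)/14) = 1.
  m_4 = 14*1 - 11 = 3, d_4 = (247 - 3^2)/14 = 238/14 = 17, a_4 = floor((15 + 3)/17) = 1.
  m_5 = 17*1 - 3 = 14, d_5 = (247 - 14^2)/17 = 51/17 = 3, a_5 = floor((15 + 14)/3) = 9.
  m_6 = 3*9 - 14 = 13, d_6 = (247 - 13^2)/3 = 78/3 = 26, a_6 = floor((15 + 13)/26) = 1.
  m_7 = 26*1 - 13 = 13, d_7 = (247 - 13^2)/26 = 78/26 = 3, a_7 = floor((15 + 13)/3) = 9.
  m_8 = 3*9 - 13 = 14, d_8 = (247 - 14^2)/3 = 51/3 = 17, a_8 = floor((15 + 14)/17) = 1.
  m_9 = 17*1 - 14 = 3, d_9 = (247 - 3^2)/17 = 238/17 = 14, a_9 = floor((15 + 3)/14) = 1.
  m_10 = 14*1 - 3 = 11, d_10 = (247 - 11^2)/14 = 126/14 = 9, a_10 = floor((15 + 11)/9) = 2.
  m_11 = 9*2 - 11 = 7, d_11 = (247 - 7^2)/9 = 198/9 = 22, a_11 = floor((15 + 7)/22) = 1.
  m_12 = 22*1 - 7 = 15, d_12 = (247 - 15^2)/22 = 22/22 = 1, a_12 = floor((15 + 15)/1) = 30.
  m_13 = 1*30 - 15 = 15, d_13 = (247 - 15^2)/1 = 22/1 = 22: (m_13, d_13) = (m_1, d_1) = (15, 22), so from here the quotients repeat a_1, ..., a_12; the period length is 12.
So sqrt(247) = [15; (1, 2, 1, 1, 9, 1, 9, 1, 1, 2, 1, 30)] with period length k = 12.
k is even, so the fundamental solution of x^2 - 247y^2 = 1 is (p_{k-1}, q_{k-1}) = (p_11, q_11); compute convergents through index 11.
Convergents (p_i = a_i*p_{i-1} + p_{i-2}, q_i = a_i*q_{i-1} + q_{i-2} with p_{-2}=0, p_{-1}=1, q_{-2}=1, q_{-1}=0):
  i=0: a_0=15, p_0 = 15*1 + 0 = 15, q_0 = 15*0 + 1 = 1.
  i=1: a_1=1, p_1 = 1*15 + 1 = 16, q_1 = 1*1 + 0 = 1.
  i=2: a_2=2, p_2 = 2*16 + 15 = 47, q_2 = 2*1 + 1 = 3.
  i=3: a_3=1, p_3 = 1*47 + 16 = 63, q_3 = 1*3 + 1 = 4.
  i=4: a_4=1, p_4 = 1*63 + 47 = 110, q_4 = 1*4 + 3 = 7.
  i=5: a_5=9, p_5 = 9*110 + 63 = 1053, q_5 = 9*7 + 4 = 67.
  i=6: a_6=1, p_6 = 1*1053 + 110 = 1163, q_6 = 1*67 + 7 = 74.
  i=7: a_7=9, p_7 = 9*1163 + 1053 = 11520, q_7 = 9*74 + 67 = 733.
  i=8: a_8=1, p_8 = 1*11520 + 1163 = 12683, q_8 = 1*733 + 74 = 807.
  i=9: a_9=1, p_9 = 1*12683 + 11520 = 24203, q_9 = 1*807 + 733 = 1540.
  i=10: a_10=2, p_10 = 2*24203 + 12683 = 61089, q_10 = 2*1540 + 807 = 3887.
  i=11: a_11=1, p_11 = 1*61089 + 24203 = 85292, q_11 = 1*3887 + 1540 = 5427.
Check: 85292^2 - 247*5427^2 = 7274725264 - 7274725263 = 1, so (x, y) = (85292, 5427) solves the equation, and by the theorem it is the least positive solution.

(x, y) = (85292, 5427)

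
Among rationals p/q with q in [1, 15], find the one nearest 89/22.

61/15

Expand x = 89/22 as a continued fraction with the Euclidean algorithm:
  89 = 4*22 + 1, so a_0 = 4.
  22 = 22*1 + 0, so a_1 = 22.
so x = [4; 22].
Convergents (p_i = a_i*p_{i-1} + p_{i-2}, q_i = a_i*q_{i-1} + q_{i-2} with p_{-2}=0, p_{-1}=1, q_{-2}=1, q_{-1}=0), until the denominator exceeds 15:
  i=0: a_0=4, p_0 = 4*1 + 0 = 4, q_0 = 4*0 + 1 = 1.
  i=1: a_1=22, p_1 = 22*4 + 1 = 89, q_1 = 22*1 + 0 = 22.
q_1 = 22 > 15, so the last convergent with denominator <= 15 is p_0/q_0 = 4/1.
The closest fraction with denominator <= 15 is either p_0/q_0 or the intermediate fraction (k*p_0 + p_{-1})/(k*q_0 + q_{-1}) with the largest k >= 1 whose denominator stays <= 15; these approach x as k grows, and every other convergent or intermediate fraction in range is farther away.
Largest k: floor((15 - q_{-1})/q_0) = floor((15 - 0)/1) = 15 (using the seeds p_{-1} = 1, q_{-1} = 0).
That gives (15*4 + 1)/(15*1 + 0) = 61/15.
Compare the errors: |x - 4/1| = |89*1 - 4*22|/(22*1) = 1/22, and |x - 61/15| = |89*15 - 61*22|/(22*15) = 7/330.
Cross-multiplying, 7*22 = 154 < 330 = 1*330, so 7/330 is smaller: the intermediate fraction 61/15 is closer to x than 4/1.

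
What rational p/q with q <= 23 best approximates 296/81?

84/23

Expand x = 296/81 as a continued fraction with the Euclidean algorithm:
  296 = 3*81 + 53, so a_0 = 3.
  81 = 1*53 + 28, so a_1 = 1.
  53 = 1*28 + 25, so a_2 = 1.
  28 = 1*25 + 3, so a_3 = 1.
  25 = 8*3 + 1, so a_4 = 8.
  3 = 3*1 + 0, so a_5 = 3.
so x = [3; 1, 1, 1, 8, 3].
Convergents (p_i = a_i*p_{i-1} + p_{i-2}, q_i = a_i*q_{i-1} + q_{i-2} with p_{-2}=0, p_{-1}=1, q_{-2}=1, q_{-1}=0), until the denominator exceeds 23:
  i=0: a_0=3, p_0 = 3*1 + 0 = 3, q_0 = 3*0 + 1 = 1.
  i=1: a_1=1, p_1 = 1*3 + 1 = 4, q_1 = 1*1 + 0 = 1.
  i=2: a_2=1, p_2 = 1*4 + 3 = 7, q_2 = 1*1 + 1 = 2.
  i=3: a_3=1, p_3 = 1*7 + 4 = 11, q_3 = 1*2 + 1 = 3.
  i=4: a_4=8, p_4 = 8*11 + 7 = 95, q_4 = 8*3 + 2 = 26.
q_4 = 26 > 23, so the last convergent with denominator <= 23 is p_3/q_3 = 11/3.
The closest fraction with denominator <= 23 is either p_3/q_3 or the intermediate fraction (k*p_3 + p_2)/(k*q_3 + q_2) with the largest k >= 1 whose denominator stays <= 23; these approach x as k grows, and every other convergent or intermediate fraction in range is farther away.
Largest k: floor((23 - q_2)/q_3) = floor((23 - 2)/3) = 7.
That gives (7*11 + 7)/(7*3 + 2) = 84/23.
Compare the errors: |x - 11/3| = |296*3 - 11*81|/(81*3) = 3/243, and |x - 84/23| = |296*23 - 84*81|/(81*23) = 4/1863.
Cross-multiplying, 4*243 = 972 < 5589 = 3*1863, so 4/1863 is smaller: the intermediate fraction 84/23 is closer to x than 11/3.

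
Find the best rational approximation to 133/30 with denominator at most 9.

31/7

Expand x = 133/30 as a continued fraction with the Euclidean algorithm:
  133 = 4*30 + 13, so a_0 = 4.
  30 = 2*13 + 4, so a_1 = 2.
  13 = 3*4 + 1, so a_2 = 3.
  4 = 4*1 + 0, so a_3 = 4.
so x = [4; 2, 3, 4].
Convergents (p_i = a_i*p_{i-1} + p_{i-2}, q_i = a_i*q_{i-1} + q_{i-2} with p_{-2}=0, p_{-1}=1, q_{-2}=1, q_{-1}=0), until the denominator exceeds 9:
  i=0: a_0=4, p_0 = 4*1 + 0 = 4, q_0 = 4*0 + 1 = 1.
  i=1: a_1=2, p_1 = 2*4 + 1 = 9, q_1 = 2*1 + 0 = 2.
  i=2: a_2=3, p_2 = 3*9 + 4 = 31, q_2 = 3*2 + 1 = 7.
  i=3: a_3=4, p_3 = 4*31 + 9 = 133, q_3 = 4*7 + 2 = 30.
q_3 = 30 > 9, so the last convergent with denominator <= 9 is p_2/q_2 = 31/7.
The closest fraction with denominator <= 9 is either p_2/q_2 or the intermediate fraction (k*p_2 + p_1)/(k*q_2 + q_1) with the largest k >= 1 whose denominator stays <= 9; these approach x as k grows, and every other convergent or intermediate fraction in range is farther away.
Largest k: floor((9 - q_1)/q_2) = floor((9 - 2)/7) = 1.
That gives (1*31 + 9)/(1*7 + 2) = 40/9.
Compare the errors: |x - 31/7| = |133*7 - 31*30|/(30*7) = 1/210, and |x - 40/9| = |133*9 - 40*30|/(30*9) = 3/270.
Cross-multiplying, 1*270 = 270 < 630 = 3*210, so 1/210 is smaller: the convergent 31/7 is closer to x than 40/9.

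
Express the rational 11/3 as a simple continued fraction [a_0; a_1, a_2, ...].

Run the Euclidean algorithm on 11 and 3; the successive quotients are the partial quotients a_0, a_1, ... (each step inverts the fractional part left over by the previous one):
  11 = 3*3 + 2, so a_0 = 3.
  3 = 1*2 + 1, so a_1 = 1.
  2 = 2*1 + 0, so a_2 = 2.
The remainder reaches 0 after 3 divisions, so the expansion has 3 partial quotients, read off in order.

[3; 1, 2]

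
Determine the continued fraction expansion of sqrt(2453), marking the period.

[49; (1, 1, 8, 1, 1, 98)]

Write x_i = (sqrt(2453) + m_i)/d_i with (m_0, d_0) = (0, 1). a_0 = floor(sqrt(2453)) = 49, since 49^2 = 2401 <= 2453 < 2500 = 50^2.
Iterate m_{i+1} = d_i*a_i - m_i, d_{i+1} = (2453 - m_{i+1}^2)/d_i, a_{i+1} = floor((a_0 + m_{i+1})/d_{i+1}):
  m_1 = 1*49 - 0 = 49, d_1 = (2453 - 49^2)/1 = 52/1 = 52, a_1 = floor((49 + 49)/52) = 1.
  m_2 = 52*1 - 49 = 3, d_2 = (2453 - 3^2)/52 = 2444/52 = 47, a_2 = floor((49 + 3)/47) = 1.
  m_3 = 47*1 - 3 = 44, d_3 = (2453 - 44^2)/47 = 517/47 = 11, a_3 = floor((49 + 44)/11) = 8.
  m_4 = 11*8 - 44 = 44, d_4 = (2453 - 44^2)/11 = 517/11 = 47, a_4 = floor((49 + 44)/47) = 1.
  m_5 = 47*1 - 44 = 3, d_5 = (2453 - 3^2)/47 = 2444/47 = 52, a_5 = floor((49 + 3)/52) = 1.
  m_6 = 52*1 - 3 = 49, d_6 = (2453 - 49^2)/52 = 52/52 = 1, a_6 = floor((49 + 49)/1) = 98.
  m_7 = 1*98 - 49 = 49, d_7 = (2453 - 49^2)/1 = 52/1 = 52: (m_7, d_7) = (m_1, d_1) = (49, 52), so from here the quotients repeat a_1, ..., a_6; the period length is 6.
Hence the expansion of sqrt(2453) is a_0 = 49 followed by the repeating block 1, 1, 8, 1, 1, 98 (period 6).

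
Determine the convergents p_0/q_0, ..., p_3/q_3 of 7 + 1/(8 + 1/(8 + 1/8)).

7/1, 57/8, 463/65, 3761/528

Using the convergent recurrence p_i = a_i*p_{i-1} + p_{i-2}, q_i = a_i*q_{i-1} + q_{i-2} with p_{-2}=0, p_{-1}=1, q_{-2}=1, q_{-1}=0:
  i=0: a_0=7, p_0 = 7*1 + 0 = 7, q_0 = 7*0 + 1 = 1.
  i=1: a_1=8, p_1 = 8*7 + 1 = 57, q_1 = 8*1 + 0 = 8.
  i=2: a_2=8, p_2 = 8*57 + 7 = 463, q_2 = 8*8 + 1 = 65.
  i=3: a_3=8, p_3 = 8*463 + 57 = 3761, q_3 = 8*65 + 8 = 528.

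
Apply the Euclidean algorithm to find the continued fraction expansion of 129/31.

Run the Euclidean algorithm on 129 and 31; the successive quotients are the partial quotients a_0, a_1, ... (each step inverts the fractional part left over by the previous one):
  129 = 4*31 + 5, so a_0 = 4.
  31 = 6*5 + 1, so a_1 = 6.
  5 = 5*1 + 0, so a_2 = 5.
The remainder reaches 0 after 3 divisions, so the expansion has 3 partial quotients, read off in order.

[4; 6, 5]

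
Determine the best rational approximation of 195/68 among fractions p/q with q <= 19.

Expand x = 195/68 as a continued fraction with the Euclidean algorithm:
  195 = 2*68 + 59, so a_0 = 2.
  68 = 1*59 + 9, so a_1 = 1.
  59 = 6*9 + 5, so a_2 = 6.
  9 = 1*5 + 4, so a_3 = 1.
  5 = 1*4 + 1, so a_4 = 1.
  4 = 4*1 + 0, so a_5 = 4.
so x = [2; 1, 6, 1, 1, 4].
Convergents (p_i = a_i*p_{i-1} + p_{i-2}, q_i = a_i*q_{i-1} + q_{i-2} with p_{-2}=0, p_{-1}=1, q_{-2}=1, q_{-1}=0), until the denominator exceeds 19:
  i=0: a_0=2, p_0 = 2*1 + 0 = 2, q_0 = 2*0 + 1 = 1.
  i=1: a_1=1, p_1 = 1*2 + 1 = 3, q_1 = 1*1 + 0 = 1.
  i=2: a_2=6, p_2 = 6*3 + 2 = 20, q_2 = 6*1 + 1 = 7.
  i=3: a_3=1, p_3 = 1*20 + 3 = 23, q_3 = 1*7 + 1 = 8.
  i=4: a_4=1, p_4 = 1*23 + 20 = 43, q_4 = 1*8 + 7 = 15.
  i=5: a_5=4, p_5 = 4*43 + 23 = 195, q_5 = 4*15 + 8 = 68.
q_5 = 68 > 19, so the last convergent with denominator <= 19 is p_4/q_4 = 43/15.
The closest fraction with denominator <= 19 is either p_4/q_4 or the intermediate fraction (k*p_4 + p_3)/(k*q_4 + q_3) with the largest k >= 1 whose denominator stays <= 19; these approach x as k grows, and every other convergent or intermediate fraction in range is farther away.
Largest k: floor((19 - q_3)/q_4) = floor((19 - 8)/15) = 0.
Since k = 0, no intermediate fraction beyond p_4/q_4 has denominator <= 19, so the convergent 43/15 is the closest (its error is |195*15 - 43*68|/(68*15) = 1/1020).

43/15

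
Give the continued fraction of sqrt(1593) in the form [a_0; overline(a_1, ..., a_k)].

[39; overline(1, 10, 2, 2, 2, 10, 1, 78)]

Write x_i = (sqrt(1593) + m_i)/d_i with (m_0, d_0) = (0, 1). a_0 = floor(sqrt(1593)) = 39, since 39^2 = 1521 <= 1593 < 1600 = 40^2.
Iterate m_{i+1} = d_i*a_i - m_i, d_{i+1} = (1593 - m_{i+1}^2)/d_i, a_{i+1} = floor((a_0 + m_{i+1})/d_{i+1}):
  m_1 = 1*39 - 0 = 39, d_1 = (1593 - 39^2)/1 = 72/1 = 72, a_1 = floor((39 + 39)/72) = 1.
  m_2 = 72*1 - 39 = 33, d_2 = (1593 - 33^2)/72 = 504/72 = 7, a_2 = floor((39 + 33)/7) = 10.
  m_3 = 7*10 - 33 = 37, d_3 = (1593 - 37^2)/7 = 224/7 = 32, a_3 = floor((39 + 37)/32) = 2.
  m_4 = 32*2 - 37 = 27, d_4 = (1593 - 27^2)/32 = 864/32 = 27, a_4 = floor((39 + 27)/27) = 2.
  m_5 = 27*2 - 27 = 27, d_5 = (1593 - 27^2)/27 = 864/27 = 32, a_5 = floor((39 + 27)/32) = 2.
  m_6 = 32*2 - 27 = 37, d_6 = (1593 - 37^2)/32 = 224/32 = 7, a_6 = floor((39 + 37)/7) = 10.
  m_7 = 7*10 - 37 = 33, d_7 = (1593 - 33^2)/7 = 504/7 = 72, a_7 = floor((39 + 33)/72) = 1.
  m_8 = 72*1 - 33 = 39, d_8 = (1593 - 39^2)/72 = 72/72 = 1, a_8 = floor((39 + 39)/1) = 78.
  m_9 = 1*78 - 39 = 39, d_9 = (1593 - 39^2)/1 = 72/1 = 72: (m_9, d_9) = (m_1, d_1) = (39, 72), so from here the quotients repeat a_1, ..., a_8; the period length is 8.
Hence the expansion of sqrt(1593) is a_0 = 39 followed by the repeating block 1, 10, 2, 2, 2, 10, 1, 78 (period 8).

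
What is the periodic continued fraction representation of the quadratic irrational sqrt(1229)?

Write x_i = (sqrt(1229) + m_i)/d_i with (m_0, d_0) = (0, 1). a_0 = floor(sqrt(1229)) = 35, since 35^2 = 1225 <= 1229 < 1296 = 36^2.
Iterate m_{i+1} = d_i*a_i - m_i, d_{i+1} = (1229 - m_{i+1}^2)/d_i, a_{i+1} = floor((a_0 + m_{i+1})/d_{i+1}):
  m_1 = 1*35 - 0 = 35, d_1 = (1229 - 35^2)/1 = 4/1 = 4, a_1 = floor((35 + 35)/4) = 17.
  m_2 = 4*17 - 35 = 33, d_2 = (1229 - 33^2)/4 = 140/4 = 35, a_2 = floor((35 + 33)/35) = 1.
  m_3 = 35*1 - 33 = 2, d_3 = (1229 - 2^2)/35 = 1225/35 = 35, a_3 = floor((35 + 2)/35) = 1.
  m_4 = 35*1 - 2 = 33, d_4 = (1229 - 33^2)/35 = 140/35 = 4, a_4 = floor((35 + 33)/4) = 17.
  m_5 = 4*17 - 33 = 35, d_5 = (1229 - 35^2)/4 = 4/4 = 1, a_5 = floor((35 + 35)/1) = 70.
  m_6 = 1*70 - 35 = 35, d_6 = (1229 - 35^2)/1 = 4/1 = 4: (m_6, d_6) = (m_1, d_1) = (35, 4), so from here the quotients repeat a_1, ..., a_5; the period length is 5.
Hence the expansion of sqrt(1229) is a_0 = 35 followed by the repeating block 17, 1, 1, 17, 70 (period 5).

[35; (17, 1, 1, 17, 70)]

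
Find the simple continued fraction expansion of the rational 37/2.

Run the Euclidean algorithm on 37 and 2; the successive quotients are the partial quotients a_0, a_1, ... (each step inverts the fractional part left over by the previous one):
  37 = 18*2 + 1, so a_0 = 18.
  2 = 2*1 + 0, so a_1 = 2.
The remainder reaches 0 after 2 divisions, so the expansion has 2 partial quotients, read off in order.

[18; 2]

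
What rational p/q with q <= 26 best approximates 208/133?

Expand x = 208/133 as a continued fraction with the Euclidean algorithm:
  208 = 1*133 + 75, so a_0 = 1.
  133 = 1*75 + 58, so a_1 = 1.
  75 = 1*58 + 17, so a_2 = 1.
  58 = 3*17 + 7, so a_3 = 3.
  17 = 2*7 + 3, so a_4 = 2.
  7 = 2*3 + 1, so a_5 = 2.
  3 = 3*1 + 0, so a_6 = 3.
so x = [1; 1, 1, 3, 2, 2, 3].
Convergents (p_i = a_i*p_{i-1} + p_{i-2}, q_i = a_i*q_{i-1} + q_{i-2} with p_{-2}=0, p_{-1}=1, q_{-2}=1, q_{-1}=0), until the denominator exceeds 26:
  i=0: a_0=1, p_0 = 1*1 + 0 = 1, q_0 = 1*0 + 1 = 1.
  i=1: a_1=1, p_1 = 1*1 + 1 = 2, q_1 = 1*1 + 0 = 1.
  i=2: a_2=1, p_2 = 1*2 + 1 = 3, q_2 = 1*1 + 1 = 2.
  i=3: a_3=3, p_3 = 3*3 + 2 = 11, q_3 = 3*2 + 1 = 7.
  i=4: a_4=2, p_4 = 2*11 + 3 = 25, q_4 = 2*7 + 2 = 16.
  i=5: a_5=2, p_5 = 2*25 + 11 = 61, q_5 = 2*16 + 7 = 39.
q_5 = 39 > 26, so the last convergent with denominator <= 26 is p_4/q_4 = 25/16.
The closest fraction with denominator <= 26 is either p_4/q_4 or the intermediate fraction (k*p_4 + p_3)/(k*q_4 + q_3) with the largest k >= 1 whose denominator stays <= 26; these approach x as k grows, and every other convergent or intermediate fraction in range is farther away.
Largest k: floor((26 - q_3)/q_4) = floor((26 - 7)/16) = 1.
That gives (1*25 + 11)/(1*16 + 7) = 36/23.
Compare the errors: |x - 25/16| = |208*16 - 25*133|/(133*16) = 3/2128, and |x - 36/23| = |208*23 - 36*133|/(133*23) = 4/3059.
Cross-multiplying, 4*2128 = 8512 < 9177 = 3*3059, so 4/3059 is smaller: the intermediate fraction 36/23 is closer to x than 25/16.

36/23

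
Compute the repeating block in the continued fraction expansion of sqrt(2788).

[52; (1, 4, 26, 4, 1, 104)]

Write x_i = (sqrt(2788) + m_i)/d_i with (m_0, d_0) = (0, 1). a_0 = floor(sqrt(2788)) = 52, since 52^2 = 2704 <= 2788 < 2809 = 53^2.
Iterate m_{i+1} = d_i*a_i - m_i, d_{i+1} = (2788 - m_{i+1}^2)/d_i, a_{i+1} = floor((a_0 + m_{i+1})/d_{i+1}):
  m_1 = 1*52 - 0 = 52, d_1 = (2788 - 52^2)/1 = 84/1 = 84, a_1 = floor((52 + 52)/84) = 1.
  m_2 = 84*1 - 52 = 32, d_2 = (2788 - 32^2)/84 = 1764/84 = 21, a_2 = floor((52 + 32)/21) = 4.
  m_3 = 21*4 - 32 = 52, d_3 = (2788 - 52^2)/21 = 84/21 = 4, a_3 = floor((52 + 52)/4) = 26.
  m_4 = 4*26 - 52 = 52, d_4 = (2788 - 52^2)/4 = 84/4 = 21, a_4 = floor((52 + 52)/21) = 4.
  m_5 = 21*4 - 52 = 32, d_5 = (2788 - 32^2)/21 = 1764/21 = 84, a_5 = floor((52 + 32)/84) = 1.
  m_6 = 84*1 - 32 = 52, d_6 = (2788 - 52^2)/84 = 84/84 = 1, a_6 = floor((52 + 52)/1) = 104.
  m_7 = 1*104 - 52 = 52, d_7 = (2788 - 52^2)/1 = 84/1 = 84: (m_7, d_7) = (m_1, d_1) = (52, 84), so from here the quotients repeat a_1, ..., a_6; the period length is 6.
Hence the expansion of sqrt(2788) is a_0 = 52 followed by the repeating block 1, 4, 26, 4, 1, 104 (period 6).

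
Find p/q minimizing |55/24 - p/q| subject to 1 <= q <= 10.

16/7

Expand x = 55/24 as a continued fraction with the Euclidean algorithm:
  55 = 2*24 + 7, so a_0 = 2.
  24 = 3*7 + 3, so a_1 = 3.
  7 = 2*3 + 1, so a_2 = 2.
  3 = 3*1 + 0, so a_3 = 3.
so x = [2; 3, 2, 3].
Convergents (p_i = a_i*p_{i-1} + p_{i-2}, q_i = a_i*q_{i-1} + q_{i-2} with p_{-2}=0, p_{-1}=1, q_{-2}=1, q_{-1}=0), until the denominator exceeds 10:
  i=0: a_0=2, p_0 = 2*1 + 0 = 2, q_0 = 2*0 + 1 = 1.
  i=1: a_1=3, p_1 = 3*2 + 1 = 7, q_1 = 3*1 + 0 = 3.
  i=2: a_2=2, p_2 = 2*7 + 2 = 16, q_2 = 2*3 + 1 = 7.
  i=3: a_3=3, p_3 = 3*16 + 7 = 55, q_3 = 3*7 + 3 = 24.
q_3 = 24 > 10, so the last convergent with denominator <= 10 is p_2/q_2 = 16/7.
The closest fraction with denominator <= 10 is either p_2/q_2 or the intermediate fraction (k*p_2 + p_1)/(k*q_2 + q_1) with the largest k >= 1 whose denominator stays <= 10; these approach x as k grows, and every other convergent or intermediate fraction in range is farther away.
Largest k: floor((10 - q_1)/q_2) = floor((10 - 3)/7) = 1.
That gives (1*16 + 7)/(1*7 + 3) = 23/10.
Compare the errors: |x - 16/7| = |55*7 - 16*24|/(24*7) = 1/168, and |x - 23/10| = |55*10 - 23*24|/(24*10) = 2/240.
Cross-multiplying, 1*240 = 240 < 336 = 2*168, so 1/168 is smaller: the convergent 16/7 is closer to x than 23/10.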